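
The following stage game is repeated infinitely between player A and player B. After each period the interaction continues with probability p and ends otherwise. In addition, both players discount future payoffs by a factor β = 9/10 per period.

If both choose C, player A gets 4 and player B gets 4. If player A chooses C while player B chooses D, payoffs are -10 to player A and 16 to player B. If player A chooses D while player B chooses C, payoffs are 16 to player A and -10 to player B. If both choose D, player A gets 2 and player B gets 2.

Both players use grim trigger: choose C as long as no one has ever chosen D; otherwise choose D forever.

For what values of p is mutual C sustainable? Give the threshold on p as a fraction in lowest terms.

Expected continuation weight on next period's payoff is β·p = 9/10·p, which plays the role of the discount factor.
Cooperation requires 9/10·p ≥ (16−4)/(16−2) = 6/7, hence p ≥ 20/21.

20/21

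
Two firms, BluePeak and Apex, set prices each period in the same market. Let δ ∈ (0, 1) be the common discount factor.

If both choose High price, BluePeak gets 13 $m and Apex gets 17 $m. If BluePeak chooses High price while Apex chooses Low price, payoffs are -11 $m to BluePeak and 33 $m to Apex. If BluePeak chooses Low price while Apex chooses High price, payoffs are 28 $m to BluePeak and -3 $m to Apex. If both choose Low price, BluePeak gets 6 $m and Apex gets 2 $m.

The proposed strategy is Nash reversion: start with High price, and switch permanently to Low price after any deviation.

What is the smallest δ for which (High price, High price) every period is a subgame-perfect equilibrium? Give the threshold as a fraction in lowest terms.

15/22

BluePeak's threshold: (28−13)/(28−6) = 15/22.
Apex's threshold: (33−17)/(33−2) = 16/31.
15/22 > 16/31, so BluePeak binds and δ* = 15/22.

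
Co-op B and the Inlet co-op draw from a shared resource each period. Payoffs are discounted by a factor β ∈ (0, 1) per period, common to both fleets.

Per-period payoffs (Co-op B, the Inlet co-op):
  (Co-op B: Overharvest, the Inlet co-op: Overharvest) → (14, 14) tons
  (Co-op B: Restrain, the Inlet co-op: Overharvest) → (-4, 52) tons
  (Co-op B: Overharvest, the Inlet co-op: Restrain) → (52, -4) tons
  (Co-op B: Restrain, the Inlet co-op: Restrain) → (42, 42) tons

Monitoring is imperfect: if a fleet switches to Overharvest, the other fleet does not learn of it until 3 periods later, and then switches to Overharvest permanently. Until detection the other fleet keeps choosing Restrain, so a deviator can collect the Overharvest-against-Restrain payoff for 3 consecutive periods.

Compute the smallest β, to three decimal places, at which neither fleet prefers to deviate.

0.641

The best deviation is to choose Overharvest for all 3 undetected periods, earning 52 each, then 14 forever once detected.
Deviation value: 52(1−β^3)/(1−β) + 14β^3/(1−β); cooperation value: 42/(1−β).
IC: 42 ≥ 52(1−β^3) + 14β^3 = 52 − 38β^3.
So β^3 ≥ 10/38 = 5/19, giving β ≥ (5/19)^(1/3) ≈ 0.641.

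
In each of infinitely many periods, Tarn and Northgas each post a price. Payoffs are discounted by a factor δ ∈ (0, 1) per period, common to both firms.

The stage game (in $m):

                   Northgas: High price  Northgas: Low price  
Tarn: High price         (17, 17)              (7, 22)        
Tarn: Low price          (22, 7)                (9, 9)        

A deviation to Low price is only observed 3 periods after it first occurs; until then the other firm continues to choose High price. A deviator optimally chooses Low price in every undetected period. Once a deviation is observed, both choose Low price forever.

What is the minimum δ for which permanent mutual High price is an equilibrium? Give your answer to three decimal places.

0.727

A deviator earns 22 for 3 periods, then 9 forever; cooperating earns 17 forever. Multiplying the IC by (1−δ):
17 ≥ 22(1−δ^3) + 9δ^3, so 13·δ^3 ≥ 5 and δ^3 ≥ 5/13.
δ ≥ (5/13)^(1/3) ≈ 0.727.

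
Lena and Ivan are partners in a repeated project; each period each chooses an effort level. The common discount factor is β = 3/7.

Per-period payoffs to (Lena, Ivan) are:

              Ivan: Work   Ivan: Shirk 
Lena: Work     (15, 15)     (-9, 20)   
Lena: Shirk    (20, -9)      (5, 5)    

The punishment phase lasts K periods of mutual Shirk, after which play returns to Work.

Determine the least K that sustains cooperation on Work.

Need Σ_{k=1}^{K} β^k ≥ (20−15)/(15−5) = 0.5000 at β = 3/7.
At K = 1 the sum is 0.4286 < 0.5000; at K = 2 it is 0.6122 ≥ 0.5000.
So the minimum punishment length is K = 2.

2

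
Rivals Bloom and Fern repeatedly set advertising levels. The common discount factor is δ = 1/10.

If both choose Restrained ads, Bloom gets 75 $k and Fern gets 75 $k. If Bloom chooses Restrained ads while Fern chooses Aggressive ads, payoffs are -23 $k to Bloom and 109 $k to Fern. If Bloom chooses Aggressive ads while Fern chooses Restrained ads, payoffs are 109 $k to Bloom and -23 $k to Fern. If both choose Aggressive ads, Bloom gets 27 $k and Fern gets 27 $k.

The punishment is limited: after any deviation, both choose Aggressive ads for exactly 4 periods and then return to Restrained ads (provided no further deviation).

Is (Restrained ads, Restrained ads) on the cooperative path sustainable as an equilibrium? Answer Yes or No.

No

Comparing payoff streams over the 5 periods until play realigns: cooperate → 75(1+δ+…+δ^4); deviate → 109 + 27(δ+…+δ^4).
Cooperation is sustained iff (75−27)(δ+…+δ^4) ≥ 109−75.
δ+…+δ^4 = 1/10·(1−(1/10)^4)/(1−1/10) = 0.1111, and (109−75)/(75−27) = 0.7083.
0.1111 < 0.7083, so cooperation is not sustainable.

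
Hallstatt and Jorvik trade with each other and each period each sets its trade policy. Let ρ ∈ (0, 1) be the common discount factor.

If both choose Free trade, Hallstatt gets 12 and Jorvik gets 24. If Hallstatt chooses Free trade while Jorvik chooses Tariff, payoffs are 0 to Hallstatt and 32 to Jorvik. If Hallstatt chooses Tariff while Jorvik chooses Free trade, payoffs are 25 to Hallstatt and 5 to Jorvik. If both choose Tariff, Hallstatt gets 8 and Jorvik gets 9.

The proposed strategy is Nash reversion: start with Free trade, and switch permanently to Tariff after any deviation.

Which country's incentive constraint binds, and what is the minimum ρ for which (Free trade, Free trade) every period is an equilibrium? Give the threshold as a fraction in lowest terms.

Hallstatt's threshold: (25−12)/(25−8) = 13/17.
Jorvik's threshold: (32−24)/(32−9) = 8/23.
13/17 > 8/23, so Hallstatt binds and ρ* = 13/17.

Hallstatt; ρ ≥ 13/17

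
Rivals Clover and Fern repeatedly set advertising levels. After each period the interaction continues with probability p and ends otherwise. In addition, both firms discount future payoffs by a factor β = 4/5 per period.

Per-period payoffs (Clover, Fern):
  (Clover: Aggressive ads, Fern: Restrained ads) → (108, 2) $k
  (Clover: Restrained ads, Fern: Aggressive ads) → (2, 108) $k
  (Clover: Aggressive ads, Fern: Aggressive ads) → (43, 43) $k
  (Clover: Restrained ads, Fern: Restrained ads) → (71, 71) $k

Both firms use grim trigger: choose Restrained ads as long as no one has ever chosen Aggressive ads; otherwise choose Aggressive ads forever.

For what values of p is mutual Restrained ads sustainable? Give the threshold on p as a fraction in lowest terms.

Expected continuation weight on next period's payoff is β·p = 4/5·p, which plays the role of the discount factor.
Cooperation requires 4/5·p ≥ (108−71)/(108−43) = 37/65, hence p ≥ 37/52.

37/52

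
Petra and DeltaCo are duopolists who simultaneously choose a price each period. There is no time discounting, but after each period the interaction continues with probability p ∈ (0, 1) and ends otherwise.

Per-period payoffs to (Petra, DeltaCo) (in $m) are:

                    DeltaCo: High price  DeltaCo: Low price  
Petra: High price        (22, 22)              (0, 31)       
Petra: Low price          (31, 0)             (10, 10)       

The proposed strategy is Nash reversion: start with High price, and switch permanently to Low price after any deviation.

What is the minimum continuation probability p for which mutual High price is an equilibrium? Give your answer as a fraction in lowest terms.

Expected cooperation value is 22 + p·22 + p²·22 + … = 22/(1−p); deviation gives 31 + p·10/(1−p).
22 ≥ 31(1−p) + 10p ⇒ 21p ≥ 9 ⇒ p ≥ 9/21 = 3/7.

3/7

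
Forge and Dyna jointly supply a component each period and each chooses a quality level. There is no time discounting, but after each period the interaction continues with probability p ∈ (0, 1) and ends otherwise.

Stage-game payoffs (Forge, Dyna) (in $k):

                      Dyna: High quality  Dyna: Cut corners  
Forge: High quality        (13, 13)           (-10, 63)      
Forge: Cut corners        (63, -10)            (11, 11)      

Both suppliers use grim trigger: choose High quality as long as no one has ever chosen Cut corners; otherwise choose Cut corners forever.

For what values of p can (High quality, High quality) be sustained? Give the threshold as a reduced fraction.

Expected cooperation value is 13 + p·13 + p²·13 + … = 13/(1−p); deviation gives 63 + p·11/(1−p).
13 ≥ 63(1−p) + 11p ⇒ 52p ≥ 50 ⇒ p ≥ 50/52 = 25/26.

25/26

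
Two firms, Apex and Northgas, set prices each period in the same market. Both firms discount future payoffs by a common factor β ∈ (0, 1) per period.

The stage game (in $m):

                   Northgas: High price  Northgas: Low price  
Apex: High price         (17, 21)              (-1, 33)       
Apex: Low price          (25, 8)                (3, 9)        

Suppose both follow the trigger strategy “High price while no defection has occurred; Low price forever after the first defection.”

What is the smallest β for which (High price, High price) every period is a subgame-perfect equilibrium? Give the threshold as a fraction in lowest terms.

1/2

Apex's threshold: (25−17)/(25−3) = 4/11.
Northgas's threshold: (33−21)/(33−9) = 1/2.
4/11 < 1/2, so Northgas binds and β* = 1/2.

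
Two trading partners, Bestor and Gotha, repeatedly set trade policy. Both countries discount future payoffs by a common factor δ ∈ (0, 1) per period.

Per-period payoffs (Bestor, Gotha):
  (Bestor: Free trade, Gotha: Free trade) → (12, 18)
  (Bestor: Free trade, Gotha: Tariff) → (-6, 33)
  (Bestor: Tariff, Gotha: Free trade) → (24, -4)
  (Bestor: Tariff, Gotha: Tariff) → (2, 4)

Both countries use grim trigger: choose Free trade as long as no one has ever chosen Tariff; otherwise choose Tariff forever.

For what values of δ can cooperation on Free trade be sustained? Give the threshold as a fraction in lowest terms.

For Bestor: deviation gain 24−12 = 12, per-period punishment loss 12−2 = 10. IC gives δ ≥ 12/22 = 6/11.
For Gotha: gain 15, loss 14 per period, so δ ≥ 15/29.
The tighter constraint is Bestor's, so cooperation needs δ ≥ 6/11.

6/11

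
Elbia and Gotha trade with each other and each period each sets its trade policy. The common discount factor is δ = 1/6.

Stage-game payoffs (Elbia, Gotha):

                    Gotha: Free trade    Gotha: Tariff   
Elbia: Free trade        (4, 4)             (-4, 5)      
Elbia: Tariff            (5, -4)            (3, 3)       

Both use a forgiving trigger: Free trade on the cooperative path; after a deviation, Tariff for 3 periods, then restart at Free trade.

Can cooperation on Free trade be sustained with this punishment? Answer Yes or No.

A one-shot deviation gives 5 now, then 3 for 3 periods, then back to 4.
Gain from deviating: (5−4) today; loss: (4−3) in each of the next 3 periods.
No-deviation condition: (4−3)(δ+…+δ^3) ≥ 5−4, i.e. δ+…+δ^3 ≥ 1.
At δ = 1/6: δ+…+δ^3 = 0.1991 < 1.0000.
So cooperation is not sustainable.

No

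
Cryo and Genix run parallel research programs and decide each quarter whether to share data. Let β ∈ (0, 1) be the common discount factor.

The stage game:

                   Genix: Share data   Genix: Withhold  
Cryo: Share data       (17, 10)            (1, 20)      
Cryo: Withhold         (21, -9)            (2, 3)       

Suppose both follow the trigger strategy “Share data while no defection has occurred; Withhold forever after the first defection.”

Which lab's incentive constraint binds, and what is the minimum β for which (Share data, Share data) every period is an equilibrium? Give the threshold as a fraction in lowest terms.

For Cryo: deviation gain 21−17 = 4, per-period punishment loss 17−2 = 15. IC gives β ≥ 4/19.
For Genix: gain 10, loss 7 per period, so β ≥ 10/17.
The tighter constraint is Genix's, so cooperation needs β ≥ 10/17.

Genix; β ≥ 10/17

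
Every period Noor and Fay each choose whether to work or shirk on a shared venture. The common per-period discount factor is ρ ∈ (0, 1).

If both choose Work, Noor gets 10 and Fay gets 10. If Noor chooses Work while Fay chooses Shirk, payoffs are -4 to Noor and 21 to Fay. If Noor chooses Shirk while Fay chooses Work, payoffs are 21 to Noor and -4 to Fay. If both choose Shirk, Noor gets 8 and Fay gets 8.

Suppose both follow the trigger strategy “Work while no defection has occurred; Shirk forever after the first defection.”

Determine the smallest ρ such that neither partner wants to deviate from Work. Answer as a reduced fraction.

One-period gain from deviating is 21 − 10 = 11. The loss is 10 − 8 = 2 in every subsequent period, with present value 2·ρ/(1−ρ).
Deviation is unprofitable when 2·ρ/(1−ρ) ≥ 11, i.e. ρ/(1−ρ) ≥ 11/2.
Equivalently ρ ≥ 11/(11+2) = 11/13.

11/13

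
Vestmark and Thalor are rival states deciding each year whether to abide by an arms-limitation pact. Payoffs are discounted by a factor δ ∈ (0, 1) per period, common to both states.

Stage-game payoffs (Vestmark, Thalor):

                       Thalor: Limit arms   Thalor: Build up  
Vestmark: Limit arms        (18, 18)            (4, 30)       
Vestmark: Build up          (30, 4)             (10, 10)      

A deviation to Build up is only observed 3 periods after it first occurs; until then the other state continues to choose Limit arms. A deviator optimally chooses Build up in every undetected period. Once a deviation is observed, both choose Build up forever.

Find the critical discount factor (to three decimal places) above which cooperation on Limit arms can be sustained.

A deviator earns 30 for 3 periods, then 10 forever; cooperating earns 18 forever. Multiplying the IC by (1−δ):
18 ≥ 30(1−δ^3) + 10δ^3, so 20·δ^3 ≥ 12 and δ^3 ≥ 3/5.
δ ≥ (3/5)^(1/3) ≈ 0.843.

0.843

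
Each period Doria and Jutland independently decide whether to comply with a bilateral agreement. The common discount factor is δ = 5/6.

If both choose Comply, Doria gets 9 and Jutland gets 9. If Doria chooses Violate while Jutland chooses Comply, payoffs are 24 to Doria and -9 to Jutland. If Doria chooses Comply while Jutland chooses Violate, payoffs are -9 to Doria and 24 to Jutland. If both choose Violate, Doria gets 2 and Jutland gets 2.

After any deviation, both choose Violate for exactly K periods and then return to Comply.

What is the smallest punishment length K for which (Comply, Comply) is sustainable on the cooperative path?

4

IC: δ(1−δ^K)/(1−δ) ≥ (24−9)/(9−2) = 15/7.
With δ = 5/6: need 1 − δ^K ≥ 15/7·(1−5/6)/(5/6), i.e. δ^K ≤ 0.5714.
Since (5/6)^3 = 0.5787 and (5/6)^4 = 0.4823, the smallest such K is 4.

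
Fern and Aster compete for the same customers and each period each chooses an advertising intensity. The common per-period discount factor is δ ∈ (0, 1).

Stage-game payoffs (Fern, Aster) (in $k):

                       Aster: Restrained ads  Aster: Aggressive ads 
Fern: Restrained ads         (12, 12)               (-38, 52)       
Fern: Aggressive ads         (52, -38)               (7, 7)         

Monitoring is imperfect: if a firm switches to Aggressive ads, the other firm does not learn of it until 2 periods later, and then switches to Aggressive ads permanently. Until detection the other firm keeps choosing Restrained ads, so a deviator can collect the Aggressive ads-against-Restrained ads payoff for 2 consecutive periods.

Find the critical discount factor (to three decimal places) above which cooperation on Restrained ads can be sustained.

0.943

The best deviation is to choose Aggressive ads for all 2 undetected periods, earning 52 each, then 7 forever once detected.
Deviation value: 52(1−δ^2)/(1−δ) + 7δ^2/(1−δ); cooperation value: 12/(1−δ).
IC: 12 ≥ 52(1−δ^2) + 7δ^2 = 52 − 45δ^2.
So δ^2 ≥ 40/45 = 8/9, giving δ ≥ (8/9)^(1/2) ≈ 0.943.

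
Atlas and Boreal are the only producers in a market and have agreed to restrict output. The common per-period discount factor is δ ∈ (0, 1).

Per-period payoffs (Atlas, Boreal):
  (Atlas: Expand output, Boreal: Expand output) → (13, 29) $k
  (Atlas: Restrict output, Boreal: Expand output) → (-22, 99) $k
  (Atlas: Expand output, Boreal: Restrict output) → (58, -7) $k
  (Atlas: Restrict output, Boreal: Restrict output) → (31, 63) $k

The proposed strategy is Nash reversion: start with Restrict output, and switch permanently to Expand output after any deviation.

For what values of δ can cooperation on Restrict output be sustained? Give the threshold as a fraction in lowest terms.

Atlas's threshold: (58−31)/(58−13) = 3/5.
Boreal's threshold: (99−63)/(99−29) = 18/35.
3/5 > 18/35, so Atlas binds and δ* = 3/5.

3/5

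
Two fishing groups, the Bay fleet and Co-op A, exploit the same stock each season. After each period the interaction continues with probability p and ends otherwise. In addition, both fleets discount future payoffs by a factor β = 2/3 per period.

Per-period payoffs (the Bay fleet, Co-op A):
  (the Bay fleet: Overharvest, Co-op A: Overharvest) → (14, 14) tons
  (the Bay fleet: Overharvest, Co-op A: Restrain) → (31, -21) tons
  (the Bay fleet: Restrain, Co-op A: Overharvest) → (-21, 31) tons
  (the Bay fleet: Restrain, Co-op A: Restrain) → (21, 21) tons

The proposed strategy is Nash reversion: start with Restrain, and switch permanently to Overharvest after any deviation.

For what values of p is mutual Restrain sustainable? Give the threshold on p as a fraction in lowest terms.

15/17

With continuation probability p and discount β, the effective per-period discount factor is βp.
Grim-trigger IC: βp ≥ (31−21)/(31−14) = 10/17.
So p ≥ (10/17)/(2/3) = 15/17.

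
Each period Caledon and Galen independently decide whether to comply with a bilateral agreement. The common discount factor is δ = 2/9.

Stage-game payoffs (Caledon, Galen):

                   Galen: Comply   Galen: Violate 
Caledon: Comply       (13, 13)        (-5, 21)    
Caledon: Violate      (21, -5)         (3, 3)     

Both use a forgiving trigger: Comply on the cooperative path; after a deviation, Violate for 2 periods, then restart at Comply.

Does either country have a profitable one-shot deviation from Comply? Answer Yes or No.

Comparing payoff streams over the 3 periods until play realigns: cooperate → 13(1+δ+…+δ^2); deviate → 21 + 3(δ+…+δ^2).
Cooperation is sustained iff (13−3)(δ+…+δ^2) ≥ 21−13.
δ+…+δ^2 = 2/9·(1−(2/9)^2)/(1−2/9) = 0.2716, and (21−13)/(13−3) = 0.8000.
0.2716 < 0.8000, so cooperation is not sustainable.

Yes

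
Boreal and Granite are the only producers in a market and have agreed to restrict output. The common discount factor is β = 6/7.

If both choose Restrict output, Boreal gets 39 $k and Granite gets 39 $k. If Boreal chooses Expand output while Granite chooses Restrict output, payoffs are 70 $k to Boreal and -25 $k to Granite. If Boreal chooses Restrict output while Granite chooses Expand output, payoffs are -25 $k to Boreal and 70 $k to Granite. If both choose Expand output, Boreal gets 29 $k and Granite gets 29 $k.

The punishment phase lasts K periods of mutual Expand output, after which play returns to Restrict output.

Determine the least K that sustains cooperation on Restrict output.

5

IC: β(1−β^K)/(1−β) ≥ (70−39)/(39−29) = 31/10.
With β = 6/7: need 1 − β^K ≥ 31/10·(1−6/7)/(6/7), i.e. β^K ≤ 0.4833.
Since (6/7)^4 = 0.5398 and (6/7)^5 = 0.4627, the smallest such K is 5.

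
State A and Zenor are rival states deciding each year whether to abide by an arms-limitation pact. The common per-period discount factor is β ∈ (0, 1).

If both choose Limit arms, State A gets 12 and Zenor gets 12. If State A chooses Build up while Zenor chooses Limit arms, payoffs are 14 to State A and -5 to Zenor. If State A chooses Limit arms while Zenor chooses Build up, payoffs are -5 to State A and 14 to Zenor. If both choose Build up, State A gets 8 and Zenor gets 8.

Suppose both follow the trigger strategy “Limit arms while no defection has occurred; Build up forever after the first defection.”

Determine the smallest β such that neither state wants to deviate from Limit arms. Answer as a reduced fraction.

One-period gain from deviating is 14 − 12 = 2. The loss is 12 − 8 = 4 in every subsequent period, with present value 4·β/(1−β).
Deviation is unprofitable when 4·β/(1−β) ≥ 2, i.e. β/(1−β) ≥ 1/2.
Equivalently β ≥ 2/(2+4) = 1/3.

1/3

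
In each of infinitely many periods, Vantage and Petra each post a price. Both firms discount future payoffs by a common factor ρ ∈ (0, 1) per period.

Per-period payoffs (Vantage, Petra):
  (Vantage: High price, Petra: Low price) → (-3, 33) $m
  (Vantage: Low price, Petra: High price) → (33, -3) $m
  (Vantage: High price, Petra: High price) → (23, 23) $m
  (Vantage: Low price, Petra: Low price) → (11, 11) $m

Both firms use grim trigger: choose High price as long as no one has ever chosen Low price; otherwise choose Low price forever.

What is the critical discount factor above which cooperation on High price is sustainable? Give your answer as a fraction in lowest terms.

5/11

Under grim trigger the critical discount factor is (T−C)/(T−P) with T = 33, C = 23, P = 11.
ρ* = (33−23)/(33−11) = 10/22 = 5/11.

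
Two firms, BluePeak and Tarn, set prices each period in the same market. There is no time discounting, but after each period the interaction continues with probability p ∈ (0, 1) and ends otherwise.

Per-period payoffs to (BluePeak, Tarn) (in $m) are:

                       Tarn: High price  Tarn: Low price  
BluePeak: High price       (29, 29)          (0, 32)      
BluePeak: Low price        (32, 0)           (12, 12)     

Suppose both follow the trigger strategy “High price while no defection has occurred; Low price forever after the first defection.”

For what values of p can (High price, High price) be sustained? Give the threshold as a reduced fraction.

With no time discounting, the continuation probability p plays the role of the discount factor.
Grim-trigger IC: 29/(1−p) ≥ 32 + 12p/(1−p) ⇒ p ≥ (32−29)/(32−12) = 3/20.

3/20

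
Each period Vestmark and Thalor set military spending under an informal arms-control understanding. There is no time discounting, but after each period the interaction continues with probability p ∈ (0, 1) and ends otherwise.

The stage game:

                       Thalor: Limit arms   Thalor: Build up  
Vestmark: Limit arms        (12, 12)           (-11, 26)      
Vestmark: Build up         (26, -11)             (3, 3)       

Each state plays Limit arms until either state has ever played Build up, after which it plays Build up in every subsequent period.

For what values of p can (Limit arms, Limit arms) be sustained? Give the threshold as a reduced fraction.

14/23

Expected cooperation value is 12 + p·12 + p²·12 + … = 12/(1−p); deviation gives 26 + p·3/(1−p).
12 ≥ 26(1−p) + 3p ⇒ 23p ≥ 14 ⇒ p ≥ 14/23.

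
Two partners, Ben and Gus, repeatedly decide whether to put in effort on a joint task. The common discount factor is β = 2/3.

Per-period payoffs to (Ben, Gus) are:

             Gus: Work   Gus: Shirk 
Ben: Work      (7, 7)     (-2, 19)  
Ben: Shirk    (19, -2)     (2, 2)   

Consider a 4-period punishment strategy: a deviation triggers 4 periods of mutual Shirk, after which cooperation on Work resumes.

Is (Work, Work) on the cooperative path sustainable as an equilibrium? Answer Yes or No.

A one-shot deviation gives 19 now, then 2 for 4 periods, then back to 7.
Gain from deviating: (19−7) today; loss: (7−2) in each of the next 4 periods.
No-deviation condition: (7−2)(β+…+β^4) ≥ 19−7, i.e. β+…+β^4 ≥ 12/5.
At β = 2/3: β+…+β^4 = 1.6049 < 2.4000.
So cooperation is not sustainable.

No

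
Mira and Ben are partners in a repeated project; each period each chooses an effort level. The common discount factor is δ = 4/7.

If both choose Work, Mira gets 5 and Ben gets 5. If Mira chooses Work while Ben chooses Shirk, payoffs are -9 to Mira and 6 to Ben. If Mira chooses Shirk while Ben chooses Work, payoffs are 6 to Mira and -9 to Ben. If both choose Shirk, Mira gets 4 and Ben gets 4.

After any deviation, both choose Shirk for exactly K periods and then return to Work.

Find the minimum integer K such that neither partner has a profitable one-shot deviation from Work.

3

No profitable deviation requires (5−4)(δ+…+δ^K) ≥ 6−5, i.e. δ+…+δ^K ≥ 1 ≈ 1.0000.
With δ = 4/7, the partial sums are K=1: 0.5714, K=2: 0.8980, K=3: 1.0845.
K = 3 is the first length at which the sum reaches 1.0000.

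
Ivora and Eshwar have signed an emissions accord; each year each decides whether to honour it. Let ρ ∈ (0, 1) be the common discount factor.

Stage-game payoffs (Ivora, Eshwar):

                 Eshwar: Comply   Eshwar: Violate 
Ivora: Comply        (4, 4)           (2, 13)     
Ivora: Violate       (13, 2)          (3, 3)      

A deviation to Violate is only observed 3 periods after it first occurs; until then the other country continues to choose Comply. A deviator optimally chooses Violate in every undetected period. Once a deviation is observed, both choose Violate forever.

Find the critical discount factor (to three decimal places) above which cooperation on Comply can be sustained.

0.965

The best deviation is to choose Violate for all 3 undetected periods, earning 13 each, then 3 forever once detected.
Deviation value: 13(1−ρ^3)/(1−ρ) + 3ρ^3/(1−ρ); cooperation value: 4/(1−ρ).
IC: 4 ≥ 13(1−ρ^3) + 3ρ^3 = 13 − 10ρ^3.
So ρ^3 ≥ 9/10, giving ρ ≥ (9/10)^(1/3) ≈ 0.965.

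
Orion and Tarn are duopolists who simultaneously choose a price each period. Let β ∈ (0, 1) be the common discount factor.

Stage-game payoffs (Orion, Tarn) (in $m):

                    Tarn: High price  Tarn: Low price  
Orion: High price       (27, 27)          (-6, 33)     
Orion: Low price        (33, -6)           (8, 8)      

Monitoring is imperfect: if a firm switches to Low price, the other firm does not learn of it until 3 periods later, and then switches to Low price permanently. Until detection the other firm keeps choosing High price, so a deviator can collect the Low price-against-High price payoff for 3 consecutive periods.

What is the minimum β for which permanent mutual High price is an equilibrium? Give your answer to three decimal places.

Deviating for the 3 undetected periods gains 33−27 = 6 per period over cooperation, then loses 27−8 = 19 per period forever once punishment starts.
Gain: 6(1 + β + … + β^2); loss: 19·β^3/(1−β).
No profitable deviation ⇔ 6(1−β^3) ≤ 19·β^3, i.e. β^3 ≥ 6/(6+19) = 6/25.
Hence β ≥ (6/25)^(1/3) ≈ 0.621.

0.621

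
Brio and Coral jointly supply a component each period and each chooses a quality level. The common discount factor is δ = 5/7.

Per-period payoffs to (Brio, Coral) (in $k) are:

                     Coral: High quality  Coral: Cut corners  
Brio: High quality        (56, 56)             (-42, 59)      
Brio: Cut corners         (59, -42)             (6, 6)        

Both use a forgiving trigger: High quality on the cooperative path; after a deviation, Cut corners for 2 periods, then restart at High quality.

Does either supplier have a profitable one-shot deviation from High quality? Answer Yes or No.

A one-shot deviation gives 59 now, then 6 for 2 periods, then back to 56.
Gain from deviating: (59−56) today; loss: (56−6) in each of the next 2 periods.
No-deviation condition: (56−6)(δ+…+δ^2) ≥ 59−56, i.e. δ+…+δ^2 ≥ 3/50.
At δ = 5/7: δ+…+δ^2 = 1.2245 ≥ 0.0600.
So cooperation is sustainable.

No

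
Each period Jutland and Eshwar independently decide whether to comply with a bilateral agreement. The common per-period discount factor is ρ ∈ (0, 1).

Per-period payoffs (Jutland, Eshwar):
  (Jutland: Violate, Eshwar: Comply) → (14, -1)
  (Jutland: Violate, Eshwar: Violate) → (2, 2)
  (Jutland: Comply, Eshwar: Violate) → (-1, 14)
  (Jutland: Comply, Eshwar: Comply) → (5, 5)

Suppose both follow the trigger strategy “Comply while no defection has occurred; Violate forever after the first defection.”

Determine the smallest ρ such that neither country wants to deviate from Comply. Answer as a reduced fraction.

Cooperation forever yields 5 each period: 5/(1−ρ).
Deviating yields 14 once, then 2 forever: 14 + 2ρ/(1−ρ).
No profitable deviation requires 5/(1−ρ) ≥ 14 + 2ρ/(1−ρ).
Multiplying by (1−ρ): 5 ≥ 14(1−ρ) + 2ρ = 14 − 12ρ.
So 12ρ ≥ 9, i.e. ρ ≥ 9/12 = 3/4.

3/4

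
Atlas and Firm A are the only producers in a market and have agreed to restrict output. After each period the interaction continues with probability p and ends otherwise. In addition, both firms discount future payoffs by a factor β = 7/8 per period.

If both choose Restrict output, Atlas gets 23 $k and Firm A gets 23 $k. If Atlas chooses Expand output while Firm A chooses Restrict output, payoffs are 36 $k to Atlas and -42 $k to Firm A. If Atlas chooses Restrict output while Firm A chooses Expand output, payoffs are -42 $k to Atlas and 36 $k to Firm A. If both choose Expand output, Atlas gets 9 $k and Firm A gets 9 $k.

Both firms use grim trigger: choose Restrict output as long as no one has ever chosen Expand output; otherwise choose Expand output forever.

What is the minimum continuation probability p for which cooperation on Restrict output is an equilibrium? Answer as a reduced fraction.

Expected continuation weight on next period's payoff is β·p = 7/8·p, which plays the role of the discount factor.
Cooperation requires 7/8·p ≥ (36−23)/(36−9) = 13/27, hence p ≥ 104/189.

104/189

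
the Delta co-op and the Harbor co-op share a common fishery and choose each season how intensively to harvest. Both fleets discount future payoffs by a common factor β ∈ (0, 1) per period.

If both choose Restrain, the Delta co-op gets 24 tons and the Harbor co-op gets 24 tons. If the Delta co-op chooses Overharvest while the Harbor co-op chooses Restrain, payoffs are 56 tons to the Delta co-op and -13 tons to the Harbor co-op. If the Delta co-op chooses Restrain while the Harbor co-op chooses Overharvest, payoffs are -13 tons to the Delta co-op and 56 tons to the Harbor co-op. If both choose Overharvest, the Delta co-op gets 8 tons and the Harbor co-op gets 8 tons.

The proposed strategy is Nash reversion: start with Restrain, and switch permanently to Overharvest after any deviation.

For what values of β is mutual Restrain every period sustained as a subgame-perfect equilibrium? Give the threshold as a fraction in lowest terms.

2/3

Under grim trigger the critical discount factor is (T−C)/(T−P) with T = 56, C = 24, P = 8.
β* = (56−24)/(56−8) = 32/48 = 2/3.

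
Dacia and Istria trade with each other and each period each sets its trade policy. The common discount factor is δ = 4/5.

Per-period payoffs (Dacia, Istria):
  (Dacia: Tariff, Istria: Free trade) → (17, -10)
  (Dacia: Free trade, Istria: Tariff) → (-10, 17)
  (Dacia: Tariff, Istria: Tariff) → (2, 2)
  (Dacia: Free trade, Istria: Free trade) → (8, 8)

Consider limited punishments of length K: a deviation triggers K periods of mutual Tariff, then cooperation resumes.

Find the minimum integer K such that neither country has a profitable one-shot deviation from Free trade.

3

IC: δ(1−δ^K)/(1−δ) ≥ (17−8)/(8−2) = 3/2.
With δ = 4/5: need 1 − δ^K ≥ 3/2·(1−4/5)/(4/5), i.e. δ^K ≤ 0.6250.
Since (4/5)^2 = 0.6400 and (4/5)^3 = 0.5120, the smallest such K is 3.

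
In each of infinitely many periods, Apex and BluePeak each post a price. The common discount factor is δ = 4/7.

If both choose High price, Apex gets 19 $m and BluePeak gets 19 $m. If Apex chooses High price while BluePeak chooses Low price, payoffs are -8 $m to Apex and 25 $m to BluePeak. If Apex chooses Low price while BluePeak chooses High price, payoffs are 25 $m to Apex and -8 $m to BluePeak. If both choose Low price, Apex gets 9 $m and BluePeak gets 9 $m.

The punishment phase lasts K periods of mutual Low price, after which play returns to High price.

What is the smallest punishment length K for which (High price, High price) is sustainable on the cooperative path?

2

IC: δ(1−δ^K)/(1−δ) ≥ (25−19)/(19−9) = 3/5.
With δ = 4/7: need 1 − δ^K ≥ 3/5·(1−4/7)/(4/7), i.e. δ^K ≤ 0.5500.
Since (4/7)^1 = 0.5714 and (4/7)^2 = 0.3265, the smallest such K is 2.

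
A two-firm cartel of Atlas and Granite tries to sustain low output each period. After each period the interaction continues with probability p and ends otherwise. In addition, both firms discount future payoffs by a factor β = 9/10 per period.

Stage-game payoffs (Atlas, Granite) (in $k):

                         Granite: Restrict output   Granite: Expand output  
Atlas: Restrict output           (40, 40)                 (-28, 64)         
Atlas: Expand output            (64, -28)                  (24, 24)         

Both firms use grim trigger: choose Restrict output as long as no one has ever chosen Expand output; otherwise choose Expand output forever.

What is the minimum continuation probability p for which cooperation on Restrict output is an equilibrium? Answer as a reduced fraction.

Expected continuation weight on next period's payoff is β·p = 9/10·p, which plays the role of the discount factor.
Cooperation requires 9/10·p ≥ (64−40)/(64−24) = 3/5, hence p ≥ 2/3.

2/3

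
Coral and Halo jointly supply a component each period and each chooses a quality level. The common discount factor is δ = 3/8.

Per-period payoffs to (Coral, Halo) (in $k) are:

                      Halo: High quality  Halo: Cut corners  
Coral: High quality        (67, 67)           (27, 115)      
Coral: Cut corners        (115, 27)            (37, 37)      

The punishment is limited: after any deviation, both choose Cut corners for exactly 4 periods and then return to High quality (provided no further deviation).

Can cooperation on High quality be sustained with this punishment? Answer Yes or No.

Comparing payoff streams over the 5 periods until play realigns: cooperate → 67(1+δ+…+δ^4); deviate → 115 + 37(δ+…+δ^4).
Cooperation is sustained iff (67−37)(δ+…+δ^4) ≥ 115−67.
δ+…+δ^4 = 3/8·(1−(3/8)^4)/(1−3/8) = 0.5881, and (115−67)/(67−37) = 1.6000.
0.5881 < 1.6000, so cooperation is not sustainable.

No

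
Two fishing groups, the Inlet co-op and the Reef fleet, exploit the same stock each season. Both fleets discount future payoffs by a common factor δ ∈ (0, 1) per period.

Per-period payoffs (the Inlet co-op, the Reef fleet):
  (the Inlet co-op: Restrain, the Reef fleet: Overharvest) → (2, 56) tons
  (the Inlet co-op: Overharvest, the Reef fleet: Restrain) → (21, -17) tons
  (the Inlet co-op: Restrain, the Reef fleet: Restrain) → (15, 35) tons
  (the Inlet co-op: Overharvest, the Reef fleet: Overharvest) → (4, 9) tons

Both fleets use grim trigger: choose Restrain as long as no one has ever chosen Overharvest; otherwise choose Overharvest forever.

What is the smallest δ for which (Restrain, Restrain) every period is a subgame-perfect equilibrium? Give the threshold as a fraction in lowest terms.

the Inlet co-op's threshold: (21−15)/(21−4) = 6/17.
the Reef fleet's threshold: (56−35)/(56−9) = 21/47.
6/17 < 21/47, so the Reef fleet binds and δ* = 21/47.

21/47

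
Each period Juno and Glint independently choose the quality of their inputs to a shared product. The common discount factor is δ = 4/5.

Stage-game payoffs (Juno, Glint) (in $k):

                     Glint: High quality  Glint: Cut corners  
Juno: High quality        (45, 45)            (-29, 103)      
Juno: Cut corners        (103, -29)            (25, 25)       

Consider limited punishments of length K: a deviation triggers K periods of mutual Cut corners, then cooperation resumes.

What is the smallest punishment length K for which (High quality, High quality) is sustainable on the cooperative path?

6

No profitable deviation requires (45−25)(δ+…+δ^K) ≥ 103−45, i.e. δ+…+δ^K ≥ 29/10 ≈ 2.9000.
With δ = 4/5, the partial sums are K=1: 0.8000, K=2: 1.4400, K=3: 1.9520, K=4: 2.3616, K=5: 2.6893, K=6: 2.9514.
K = 6 is the first length at which the sum reaches 2.9000.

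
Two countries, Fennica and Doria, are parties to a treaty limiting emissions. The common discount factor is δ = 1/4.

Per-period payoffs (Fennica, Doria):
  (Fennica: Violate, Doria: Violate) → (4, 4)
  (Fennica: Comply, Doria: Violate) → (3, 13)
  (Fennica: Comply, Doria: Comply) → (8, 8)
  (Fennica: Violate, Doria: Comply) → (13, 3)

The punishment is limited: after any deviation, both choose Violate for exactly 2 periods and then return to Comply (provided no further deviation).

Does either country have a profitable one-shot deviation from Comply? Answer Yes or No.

A one-shot deviation gives 13 now, then 4 for 2 periods, then back to 8.
Gain from deviating: (13−8) today; loss: (8−4) in each of the next 2 periods.
No-deviation condition: (8−4)(δ+…+δ^2) ≥ 13−8, i.e. δ+…+δ^2 ≥ 5/4.
At δ = 1/4: δ+…+δ^2 = 0.3125 < 1.2500.
So cooperation is not sustainable.

Yes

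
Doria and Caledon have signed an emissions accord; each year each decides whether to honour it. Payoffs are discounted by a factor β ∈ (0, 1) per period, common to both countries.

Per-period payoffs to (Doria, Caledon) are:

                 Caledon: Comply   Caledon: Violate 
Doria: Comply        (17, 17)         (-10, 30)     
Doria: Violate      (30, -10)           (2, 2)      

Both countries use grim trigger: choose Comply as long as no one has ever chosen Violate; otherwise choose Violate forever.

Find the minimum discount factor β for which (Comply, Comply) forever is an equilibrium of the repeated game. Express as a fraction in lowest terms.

Under grim trigger the critical discount factor is (T−C)/(T−P) with T = 30, C = 17, P = 2.
β* = (30−17)/(30−2) = 13/28.

13/28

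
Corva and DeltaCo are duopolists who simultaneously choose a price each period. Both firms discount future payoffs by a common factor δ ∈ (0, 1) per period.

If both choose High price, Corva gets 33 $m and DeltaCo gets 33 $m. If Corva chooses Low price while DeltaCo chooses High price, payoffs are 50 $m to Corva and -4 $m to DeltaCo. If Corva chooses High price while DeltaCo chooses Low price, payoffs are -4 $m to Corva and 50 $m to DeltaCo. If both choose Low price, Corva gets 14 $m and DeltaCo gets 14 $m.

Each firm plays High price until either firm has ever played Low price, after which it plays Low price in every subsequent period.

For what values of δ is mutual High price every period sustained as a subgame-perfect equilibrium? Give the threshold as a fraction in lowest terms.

Under grim trigger the critical discount factor is (T−C)/(T−P) with T = 50, C = 33, P = 14.
δ* = (50−33)/(50−14) = 17/36.

17/36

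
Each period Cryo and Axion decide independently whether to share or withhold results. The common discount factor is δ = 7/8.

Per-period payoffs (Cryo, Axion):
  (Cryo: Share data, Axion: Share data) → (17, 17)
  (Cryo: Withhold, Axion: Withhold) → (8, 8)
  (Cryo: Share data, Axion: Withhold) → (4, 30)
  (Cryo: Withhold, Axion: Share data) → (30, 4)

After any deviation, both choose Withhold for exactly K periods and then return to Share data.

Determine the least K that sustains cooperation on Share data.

No profitable deviation requires (17−8)(δ+…+δ^K) ≥ 30−17, i.e. δ+…+δ^K ≥ 13/9 ≈ 1.4444.
With δ = 7/8, the partial sums are K=1: 0.8750, K=2: 1.6406.
K = 2 is the first length at which the sum reaches 1.4444.

2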